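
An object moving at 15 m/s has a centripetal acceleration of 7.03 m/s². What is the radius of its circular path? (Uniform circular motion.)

r = v²/a_c = 15²/7.03 = 32.01 m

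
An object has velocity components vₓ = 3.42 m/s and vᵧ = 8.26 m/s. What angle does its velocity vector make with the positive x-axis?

θ = arctan(vᵧ/vₓ) = arctan(8.26/3.42) = 67.51°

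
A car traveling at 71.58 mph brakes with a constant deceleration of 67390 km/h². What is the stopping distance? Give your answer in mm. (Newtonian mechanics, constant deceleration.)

v₀ = 71.58 mph × 0.44704 = 31.9991 m/s
a = 67390 km/h² × 7.716049382716049e-05 = 5.19985 m/s²
d = v₀² / (2a) = 31.9991² / (2 × 5.19985) = 1023.94 / 10.3997 = 98.4586 m
d = 98.4586 m / 0.001 = 98460 mm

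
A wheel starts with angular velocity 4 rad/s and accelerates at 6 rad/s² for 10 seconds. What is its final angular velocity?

ω = ω₀ + αt = 4 + 6 × 10 = 64 rad/s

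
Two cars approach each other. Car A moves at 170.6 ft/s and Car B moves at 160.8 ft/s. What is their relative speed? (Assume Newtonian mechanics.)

v_rel = v_A + v_B = 170.6 + 160.8 = 331.4 ft/s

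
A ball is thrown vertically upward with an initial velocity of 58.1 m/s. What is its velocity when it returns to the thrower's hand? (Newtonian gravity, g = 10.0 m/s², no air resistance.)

By conservation of energy (no air resistance), the ball returns to the throw height with the same speed as launch, but directed downward.
|v_ground| = v₀ = 58.1 m/s
v_ground = 58.1 m/s (downward)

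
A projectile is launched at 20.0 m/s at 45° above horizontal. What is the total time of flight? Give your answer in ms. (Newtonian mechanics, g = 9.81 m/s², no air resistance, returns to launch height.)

T = 2 × v₀ × sin(θ) / g = 2 × 20.0 × sin(45°) / 9.81 = 2 × 20.0 × 0.707107 / 9.81 = 2.88321 s
T = 2.88321 s / 0.001 = 2883 ms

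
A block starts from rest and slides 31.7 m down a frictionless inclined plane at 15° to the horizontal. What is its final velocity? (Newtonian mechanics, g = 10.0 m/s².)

a = g sin(θ) = 10.0 × sin(15°) = 2.5882 m/s²
v = √(2ad) = √(2 × 2.5882 × 31.7) = 12.81 m/s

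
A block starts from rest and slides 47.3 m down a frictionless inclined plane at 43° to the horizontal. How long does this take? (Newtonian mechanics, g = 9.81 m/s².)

a = g sin(θ) = 9.81 × sin(43°) = 6.6904 m/s²
t = √(2d/a) = √(2 × 47.3 / 6.6904) = 3.76 s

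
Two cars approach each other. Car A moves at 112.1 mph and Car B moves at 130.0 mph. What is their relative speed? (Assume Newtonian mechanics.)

v_rel = v_A + v_B = 112.1 + 130.0 = 242.1 mph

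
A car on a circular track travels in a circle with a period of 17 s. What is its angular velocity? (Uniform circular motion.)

ω = 2π/T = 2π/17 = 0.3696 rad/s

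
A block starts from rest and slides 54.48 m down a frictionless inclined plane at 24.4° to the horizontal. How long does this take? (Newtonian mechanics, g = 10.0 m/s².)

a = g sin(θ) = 10.0 × sin(24.4°) = 4.131 m/s²
t = √(2d/a) = √(2 × 54.48 / 4.131) = 5.14 s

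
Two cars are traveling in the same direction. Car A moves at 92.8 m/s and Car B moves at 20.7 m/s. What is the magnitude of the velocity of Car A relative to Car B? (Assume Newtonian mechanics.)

v_rel = |v_A - v_B| = |92.8 - 20.7| = 72.1 m/s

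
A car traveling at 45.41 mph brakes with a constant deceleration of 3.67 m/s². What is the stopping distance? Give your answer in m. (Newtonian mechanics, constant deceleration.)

v₀ = 45.41 mph × 0.44704 = 20.3001 m/s
d = v₀² / (2a) = 20.3001² / (2 × 3.67) = 412.094 / 7.34 = 56.14 m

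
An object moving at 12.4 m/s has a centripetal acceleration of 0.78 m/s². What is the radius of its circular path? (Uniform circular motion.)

r = v²/a_c = 12.4²/0.78 = 197.13 m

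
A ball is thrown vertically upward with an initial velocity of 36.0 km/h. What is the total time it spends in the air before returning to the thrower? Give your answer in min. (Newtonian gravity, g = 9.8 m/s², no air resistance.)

v₀ = 36.0 km/h × 0.2777777777777778 = 10.0 m/s
t_total = 2 × v₀ / g = 2 × 10.0 / 9.8 = 2.04082 s
t_total = 2.04082 s / 60.0 = 0.03401 min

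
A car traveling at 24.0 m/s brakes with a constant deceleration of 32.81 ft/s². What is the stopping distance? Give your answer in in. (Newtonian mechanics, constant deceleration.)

a = 32.81 ft/s² × 0.3048 = 10.0005 m/s²
d = v₀² / (2a) = 24.0² / (2 × 10.0005) = 576.0 / 20.001 = 28.7986 m
d = 28.7986 m / 0.0254 = 1134 in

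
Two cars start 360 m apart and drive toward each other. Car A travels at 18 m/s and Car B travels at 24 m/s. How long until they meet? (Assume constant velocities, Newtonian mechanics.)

Combined speed: v_combined = 18 + 24 = 42 m/s
Time to meet: t = d/v_combined = 360/42 = 8.57 s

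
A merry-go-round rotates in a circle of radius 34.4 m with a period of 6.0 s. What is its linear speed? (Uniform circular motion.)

v = 2πr/T = 2π×34.4/6.0 = 36.02 m/s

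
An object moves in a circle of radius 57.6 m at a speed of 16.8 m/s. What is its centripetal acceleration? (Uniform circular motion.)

a_c = v²/r = 16.8²/57.6 = 282.24/57.6 = 4.9 m/s²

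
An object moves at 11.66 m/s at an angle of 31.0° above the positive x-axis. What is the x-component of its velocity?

vₓ = v cos(θ) = 11.66 × cos(31.0°) = 9.99 m/s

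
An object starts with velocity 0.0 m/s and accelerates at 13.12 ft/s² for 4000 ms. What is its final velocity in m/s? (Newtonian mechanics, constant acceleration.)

a = 13.12 ft/s² × 0.3048 = 3.99898 m/s²
t = 4000 ms × 0.001 = 4.0 s
v = v₀ + a × t = 0.0 + 3.99898 × 4.0 = 16.0 m/s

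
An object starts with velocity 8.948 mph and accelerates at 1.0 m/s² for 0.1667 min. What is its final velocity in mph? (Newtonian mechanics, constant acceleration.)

v₀ = 8.948 mph × 0.44704 = 4.00011 m/s
t = 0.1667 min × 60.0 = 10.002 s
v = v₀ + a × t = 4.00011 + 1.0 × 10.002 = 14.0021 m/s
v = 14.0021 m/s / 0.44704 = 31.32 mph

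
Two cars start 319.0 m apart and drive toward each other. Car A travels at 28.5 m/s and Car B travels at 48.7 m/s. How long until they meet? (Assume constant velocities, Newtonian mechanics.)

Combined speed: v_combined = 28.5 + 48.7 = 77.2 m/s
Time to meet: t = d/v_combined = 319.0/77.2 = 4.13 s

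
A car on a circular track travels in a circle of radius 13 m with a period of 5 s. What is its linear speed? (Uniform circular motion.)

v = 2πr/T = 2π×13/5 = 16.34 m/s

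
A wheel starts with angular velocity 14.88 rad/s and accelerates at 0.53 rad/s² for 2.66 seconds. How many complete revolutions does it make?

θ = ω₀t + ½αt² = 14.88×2.66 + ½×0.53×2.66² = 41.455834 rad
Total revolutions = θ/(2π) = 41.455834/(2π) = 6.6
Complete revolutions = ⌊6.6⌋ = 6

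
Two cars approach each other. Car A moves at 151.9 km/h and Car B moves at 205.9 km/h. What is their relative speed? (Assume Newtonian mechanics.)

v_rel = v_A + v_B = 151.9 + 205.9 = 357.8 km/h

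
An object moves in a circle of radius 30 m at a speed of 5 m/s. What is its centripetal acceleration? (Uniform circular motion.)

a_c = v²/r = 5²/30 = 25/30 = 0.83 m/s²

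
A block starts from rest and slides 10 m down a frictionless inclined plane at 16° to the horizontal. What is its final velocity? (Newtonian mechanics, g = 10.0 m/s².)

a = g sin(θ) = 10.0 × sin(16°) = 2.7564 m/s²
v = √(2ad) = √(2 × 2.7564 × 10) = 7.42 m/s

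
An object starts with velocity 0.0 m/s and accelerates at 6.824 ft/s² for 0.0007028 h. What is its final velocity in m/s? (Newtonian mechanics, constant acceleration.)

a = 6.824 ft/s² × 0.3048 = 2.07996 m/s²
t = 0.0007028 h × 3600.0 = 2.53008 s
v = v₀ + a × t = 0.0 + 2.07996 × 2.53008 = 5.262 m/s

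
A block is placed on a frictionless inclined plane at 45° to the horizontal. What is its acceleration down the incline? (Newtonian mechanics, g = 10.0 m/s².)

a = g sin(θ) = 10.0 × sin(45°) = 10.0 × 0.7071 = 7.07 m/s²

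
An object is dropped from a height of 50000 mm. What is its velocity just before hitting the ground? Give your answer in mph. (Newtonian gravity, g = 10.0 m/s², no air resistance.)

h = 50000 mm × 0.001 = 50.0 m
v = √(2gh) = √(2 × 10.0 × 50.0) = 31.6228 m/s
v = 31.6228 m/s / 0.44704 = 70.74 mph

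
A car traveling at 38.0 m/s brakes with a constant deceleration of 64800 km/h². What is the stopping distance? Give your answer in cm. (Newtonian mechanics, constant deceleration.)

a = 64800 km/h² × 7.716049382716049e-05 = 5.0 m/s²
d = v₀² / (2a) = 38.0² / (2 × 5.0) = 1444.0 / 10.0 = 144.4 m
d = 144.4 m / 0.01 = 14440 cm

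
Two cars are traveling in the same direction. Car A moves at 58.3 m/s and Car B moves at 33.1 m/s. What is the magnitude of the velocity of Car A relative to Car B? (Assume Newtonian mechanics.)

v_rel = |v_A - v_B| = |58.3 - 33.1| = 25.2 m/s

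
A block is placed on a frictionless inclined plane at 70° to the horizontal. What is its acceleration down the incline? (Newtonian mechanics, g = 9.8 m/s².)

a = g sin(θ) = 9.8 × sin(70°) = 9.8 × 0.9397 = 9.21 m/s²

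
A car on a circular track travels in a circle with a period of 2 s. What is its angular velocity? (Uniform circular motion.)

ω = 2π/T = 2π/2 = 3.1416 rad/s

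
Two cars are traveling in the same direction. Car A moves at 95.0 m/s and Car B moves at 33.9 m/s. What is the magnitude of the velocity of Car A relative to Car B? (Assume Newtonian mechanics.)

v_rel = |v_A - v_B| = |95.0 - 33.9| = 61.1 m/s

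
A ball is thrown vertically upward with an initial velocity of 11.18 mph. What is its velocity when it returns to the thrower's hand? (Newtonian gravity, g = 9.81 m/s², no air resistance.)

By conservation of energy (no air resistance), the ball returns to the throw height with the same speed as launch, but directed downward.
|v_ground| = v₀ = 11.18 mph
v_ground = 11.18 mph (downward)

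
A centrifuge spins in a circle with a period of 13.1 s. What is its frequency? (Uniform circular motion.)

f = 1/T = 1/13.1 = 0.0763 Hz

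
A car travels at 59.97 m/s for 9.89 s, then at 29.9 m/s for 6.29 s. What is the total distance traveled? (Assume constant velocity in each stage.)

d₁ = v₁t₁ = 59.97 × 9.89 = 593.1033 m
d₂ = v₂t₂ = 29.9 × 6.29 = 188.071 m
d_total = 593.1033 + 188.071 = 781.17 m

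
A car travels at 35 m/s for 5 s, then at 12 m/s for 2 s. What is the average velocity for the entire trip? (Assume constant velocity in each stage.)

d₁ = v₁t₁ = 35 × 5 = 175 m
d₂ = v₂t₂ = 12 × 2 = 24 m
d_total = 199 m, t_total = 7 s
v_avg = d_total/t_total = 199/7 = 28.43 m/s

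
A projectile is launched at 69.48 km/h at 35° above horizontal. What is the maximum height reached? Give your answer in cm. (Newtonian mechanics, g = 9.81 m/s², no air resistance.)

v₀ = 69.48 km/h × 0.2777777777777778 = 19.3 m/s
H = v₀² × sin²(θ) / (2g) = 19.3² × sin(35°)² / (2 × 9.81) = 372.49 × 0.32899 / 19.62 = 6.24595 m
H = 6.24595 m / 0.01 = 624.6 cm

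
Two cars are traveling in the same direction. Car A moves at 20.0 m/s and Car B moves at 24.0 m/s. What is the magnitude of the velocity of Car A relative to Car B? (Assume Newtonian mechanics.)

v_rel = |v_A - v_B| = |20.0 - 24.0| = 4.0 m/s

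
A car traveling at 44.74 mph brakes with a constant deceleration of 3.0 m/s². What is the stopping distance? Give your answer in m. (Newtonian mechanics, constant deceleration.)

v₀ = 44.74 mph × 0.44704 = 20.0006 m/s
d = v₀² / (2a) = 20.0006² / (2 × 3.0) = 400.024 / 6.0 = 66.67 m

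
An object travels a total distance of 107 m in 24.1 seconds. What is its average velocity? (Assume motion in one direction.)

v_avg = Δd / Δt = 107 / 24.1 = 4.44 m/s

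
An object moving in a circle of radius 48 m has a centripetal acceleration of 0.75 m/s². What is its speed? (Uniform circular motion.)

v = √(a_c × r) = √(0.75 × 48) = 6.0 m/s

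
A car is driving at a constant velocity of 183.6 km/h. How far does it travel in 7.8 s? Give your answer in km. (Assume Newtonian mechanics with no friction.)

v = 183.6 km/h × 0.2777777777777778 = 51.0 m/s
d = v × t = 51.0 × 7.8 = 397.8 m
d = 397.8 m / 1000.0 = 0.3978 km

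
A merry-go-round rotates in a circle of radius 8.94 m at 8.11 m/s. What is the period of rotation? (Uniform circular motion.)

T = 2πr/v = 2π×8.94/8.11 = 6.93 s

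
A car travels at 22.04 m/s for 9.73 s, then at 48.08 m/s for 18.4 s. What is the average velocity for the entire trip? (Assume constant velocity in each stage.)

d₁ = v₁t₁ = 22.04 × 9.73 = 214.4492 m
d₂ = v₂t₂ = 48.08 × 18.4 = 884.672 m
d_total = 1099.1212 m, t_total = 28.13 s
v_avg = d_total/t_total = 1099.1212/28.13 = 39.07 m/s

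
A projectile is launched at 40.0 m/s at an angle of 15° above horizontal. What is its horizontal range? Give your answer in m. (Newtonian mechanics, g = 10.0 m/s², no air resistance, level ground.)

R = v₀² × sin(2θ) / g = 40.0² × sin(2 × 15°) / 10.0 = 1600.0 × 0.5 / 10.0 = 80.0 m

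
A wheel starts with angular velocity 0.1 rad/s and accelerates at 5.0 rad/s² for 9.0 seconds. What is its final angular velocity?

ω = ω₀ + αt = 0.1 + 5.0 × 9.0 = 45.1 rad/s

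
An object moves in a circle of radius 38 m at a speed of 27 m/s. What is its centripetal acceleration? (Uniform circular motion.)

a_c = v²/r = 27²/38 = 729/38 = 19.18 m/s²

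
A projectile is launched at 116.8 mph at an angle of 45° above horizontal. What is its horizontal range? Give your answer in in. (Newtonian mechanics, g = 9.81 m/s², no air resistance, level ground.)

v₀ = 116.8 mph × 0.44704 = 52.2143 m/s
R = v₀² × sin(2θ) / g = 52.2143² × sin(2 × 45°) / 9.81 = 2726.33 × 1.0 / 9.81 = 277.913 m
R = 277.913 m / 0.0254 = 10940 in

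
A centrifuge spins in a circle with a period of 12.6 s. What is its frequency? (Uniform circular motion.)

f = 1/T = 1/12.6 = 0.0794 Hz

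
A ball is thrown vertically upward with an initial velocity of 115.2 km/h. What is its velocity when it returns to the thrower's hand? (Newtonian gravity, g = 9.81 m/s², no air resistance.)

By conservation of energy (no air resistance), the ball returns to the throw height with the same speed as launch, but directed downward.
|v_ground| = v₀ = 115.2 km/h
v_ground = 115.2 km/h (downward)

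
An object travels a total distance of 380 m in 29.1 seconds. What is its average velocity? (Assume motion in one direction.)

v_avg = Δd / Δt = 380 / 29.1 = 13.06 m/s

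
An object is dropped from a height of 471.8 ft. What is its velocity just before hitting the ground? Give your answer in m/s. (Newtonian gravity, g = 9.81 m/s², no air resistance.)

h = 471.8 ft × 0.3048 = 143.805 m
v = √(2gh) = √(2 × 9.81 × 143.805) = 53.12 m/s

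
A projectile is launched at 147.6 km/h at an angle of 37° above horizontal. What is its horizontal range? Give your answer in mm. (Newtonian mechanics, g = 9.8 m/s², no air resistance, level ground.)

v₀ = 147.6 km/h × 0.2777777777777778 = 41.0 m/s
R = v₀² × sin(2θ) / g = 41.0² × sin(2 × 37°) / 9.8 = 1681.0 × 0.961262 / 9.8 = 164.886 m
R = 164.886 m / 0.001 = 164900 mm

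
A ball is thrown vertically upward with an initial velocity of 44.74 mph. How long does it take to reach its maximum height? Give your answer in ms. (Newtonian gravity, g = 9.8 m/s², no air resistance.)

v₀ = 44.74 mph × 0.44704 = 20.0006 m/s
t_up = v₀ / g = 20.0006 / 9.8 = 2.04088 s
t_up = 2.04088 s / 0.001 = 2041 ms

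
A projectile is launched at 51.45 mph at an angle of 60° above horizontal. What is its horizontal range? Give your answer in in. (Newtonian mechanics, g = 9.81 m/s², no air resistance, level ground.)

v₀ = 51.45 mph × 0.44704 = 23.0002 m/s
R = v₀² × sin(2θ) / g = 23.0002² × sin(2 × 60°) / 9.81 = 529.009 × 0.866025 / 9.81 = 46.7008 m
R = 46.7008 m / 0.0254 = 1839 in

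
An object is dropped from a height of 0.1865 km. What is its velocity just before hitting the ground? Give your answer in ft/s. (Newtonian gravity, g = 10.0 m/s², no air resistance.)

h = 0.1865 km × 1000.0 = 186.5 m
v = √(2gh) = √(2 × 10.0 × 186.5) = 61.0737 m/s
v = 61.0737 m/s / 0.3048 = 200.4 ft/s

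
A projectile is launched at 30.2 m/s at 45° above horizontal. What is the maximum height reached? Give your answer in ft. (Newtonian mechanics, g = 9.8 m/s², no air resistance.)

H = v₀² × sin²(θ) / (2g) = 30.2² × sin(45°)² / (2 × 9.8) = 912.04 × 0.5 / 19.6 = 23.2663 m
H = 23.2663 m / 0.3048 = 76.33 ft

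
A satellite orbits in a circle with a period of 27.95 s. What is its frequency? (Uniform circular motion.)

f = 1/T = 1/27.95 = 0.0358 Hz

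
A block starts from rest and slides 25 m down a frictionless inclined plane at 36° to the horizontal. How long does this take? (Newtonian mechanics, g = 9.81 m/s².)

a = g sin(θ) = 9.81 × sin(36°) = 5.7662 m/s²
t = √(2d/a) = √(2 × 25 / 5.7662) = 2.94 s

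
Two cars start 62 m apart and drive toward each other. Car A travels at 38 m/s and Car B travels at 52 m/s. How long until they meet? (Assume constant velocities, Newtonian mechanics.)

Combined speed: v_combined = 38 + 52 = 90 m/s
Time to meet: t = d/v_combined = 62/90 = 0.69 s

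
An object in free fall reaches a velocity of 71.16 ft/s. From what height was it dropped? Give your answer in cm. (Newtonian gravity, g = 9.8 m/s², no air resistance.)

v = 71.16 ft/s × 0.3048 = 21.6896 m/s
h = v² / (2g) = 21.6896² / (2 × 9.8) = 24.002 m
h = 24.002 m / 0.01 = 2400 cm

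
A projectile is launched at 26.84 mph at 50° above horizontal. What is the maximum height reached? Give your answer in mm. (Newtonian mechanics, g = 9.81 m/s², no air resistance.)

v₀ = 26.84 mph × 0.44704 = 11.9986 m/s
H = v₀² × sin²(θ) / (2g) = 11.9986² × sin(50°)² / (2 × 9.81) = 143.966 × 0.586824 / 19.62 = 4.30595 m
H = 4.30595 m / 0.001 = 4306 mm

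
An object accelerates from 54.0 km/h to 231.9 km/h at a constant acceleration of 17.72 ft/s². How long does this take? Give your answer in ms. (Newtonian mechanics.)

v₀ = 54.0 km/h × 0.2777777777777778 = 15.0 m/s
v = 231.9 km/h × 0.2777777777777778 = 64.4167 m/s
a = 17.72 ft/s² × 0.3048 = 5.40106 m/s²
t = (v - v₀) / a = (64.4167 - 15.0) / 5.40106 = 9.14944 s
t = 9.14944 s / 0.001 = 9149 ms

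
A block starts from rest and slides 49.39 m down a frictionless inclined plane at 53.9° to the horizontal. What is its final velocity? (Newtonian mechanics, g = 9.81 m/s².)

a = g sin(θ) = 9.81 × sin(53.9°) = 7.9264 m/s²
v = √(2ad) = √(2 × 7.9264 × 49.39) = 27.98 m/s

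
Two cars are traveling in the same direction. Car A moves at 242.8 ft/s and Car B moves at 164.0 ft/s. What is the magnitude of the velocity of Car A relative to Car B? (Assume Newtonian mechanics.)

v_rel = |v_A - v_B| = |242.8 - 164.0| = 78.8 ft/s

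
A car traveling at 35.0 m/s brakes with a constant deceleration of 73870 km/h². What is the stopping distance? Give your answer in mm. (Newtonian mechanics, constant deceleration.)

a = 73870 km/h² × 7.716049382716049e-05 = 5.69985 m/s²
d = v₀² / (2a) = 35.0² / (2 × 5.69985) = 1225.0 / 11.3997 = 107.459 m
d = 107.459 m / 0.001 = 107500 mm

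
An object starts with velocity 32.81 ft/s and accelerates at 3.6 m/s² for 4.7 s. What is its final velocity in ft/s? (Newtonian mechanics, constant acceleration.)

v₀ = 32.81 ft/s × 0.3048 = 10.0005 m/s
v = v₀ + a × t = 10.0005 + 3.6 × 4.7 = 26.9205 m/s
v = 26.9205 m/s / 0.3048 = 88.32 ft/s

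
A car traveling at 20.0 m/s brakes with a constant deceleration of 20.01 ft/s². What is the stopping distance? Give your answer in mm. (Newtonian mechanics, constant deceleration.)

a = 20.01 ft/s² × 0.3048 = 6.09905 m/s²
d = v₀² / (2a) = 20.0² / (2 × 6.09905) = 400.0 / 12.1981 = 32.792 m
d = 32.792 m / 0.001 = 32790 mm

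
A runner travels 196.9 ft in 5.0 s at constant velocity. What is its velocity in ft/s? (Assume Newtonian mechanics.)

d = 196.9 ft × 0.3048 = 60.0151 m
v = d / t = 60.0151 / 5.0 = 12.003 m/s
v = 12.003 m/s / 0.3048 = 39.38 ft/s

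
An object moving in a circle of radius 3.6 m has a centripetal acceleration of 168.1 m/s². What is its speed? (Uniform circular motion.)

v = √(a_c × r) = √(168.1 × 3.6) = 24.6 m/s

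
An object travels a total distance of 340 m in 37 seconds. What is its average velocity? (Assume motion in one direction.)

v_avg = Δd / Δt = 340 / 37 = 9.19 m/s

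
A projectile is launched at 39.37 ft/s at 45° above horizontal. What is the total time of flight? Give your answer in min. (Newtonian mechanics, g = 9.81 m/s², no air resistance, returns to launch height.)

v₀ = 39.37 ft/s × 0.3048 = 12.0 m/s
T = 2 × v₀ × sin(θ) / g = 2 × 12.0 × sin(45°) / 9.81 = 2 × 12.0 × 0.707107 / 9.81 = 1.72993 s
T = 1.72993 s / 60.0 = 0.02883 min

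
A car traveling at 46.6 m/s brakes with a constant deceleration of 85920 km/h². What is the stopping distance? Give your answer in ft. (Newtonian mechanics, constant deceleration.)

a = 85920 km/h² × 7.716049382716049e-05 = 6.62963 m/s²
d = v₀² / (2a) = 46.6² / (2 × 6.62963) = 2171.56 / 13.2593 = 163.776 m
d = 163.776 m / 0.3048 = 537.3 ft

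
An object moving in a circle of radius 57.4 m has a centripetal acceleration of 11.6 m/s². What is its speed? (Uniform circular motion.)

v = √(a_c × r) = √(11.6 × 57.4) = 25.8 m/s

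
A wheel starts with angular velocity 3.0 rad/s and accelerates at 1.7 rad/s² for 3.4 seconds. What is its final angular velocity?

ω = ω₀ + αt = 3.0 + 1.7 × 3.4 = 8.78 rad/s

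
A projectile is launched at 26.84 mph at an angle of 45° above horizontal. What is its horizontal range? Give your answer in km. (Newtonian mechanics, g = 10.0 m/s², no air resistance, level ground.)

v₀ = 26.84 mph × 0.44704 = 11.9986 m/s
R = v₀² × sin(2θ) / g = 11.9986² × sin(2 × 45°) / 10.0 = 143.966 × 1.0 / 10.0 = 14.3966 m
R = 14.3966 m / 1000.0 = 0.0144 km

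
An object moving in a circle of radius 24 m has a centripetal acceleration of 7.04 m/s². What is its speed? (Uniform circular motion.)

v = √(a_c × r) = √(7.04 × 24) = 13.0 m/s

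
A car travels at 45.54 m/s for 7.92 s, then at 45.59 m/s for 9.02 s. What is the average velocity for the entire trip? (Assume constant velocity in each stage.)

d₁ = v₁t₁ = 45.54 × 7.92 = 360.6768 m
d₂ = v₂t₂ = 45.59 × 9.02 = 411.2218 m
d_total = 771.8986 m, t_total = 16.94 s
v_avg = d_total/t_total = 771.8986/16.94 = 45.57 m/s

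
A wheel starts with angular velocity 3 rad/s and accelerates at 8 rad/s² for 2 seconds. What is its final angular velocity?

ω = ω₀ + αt = 3 + 8 × 2 = 19 rad/s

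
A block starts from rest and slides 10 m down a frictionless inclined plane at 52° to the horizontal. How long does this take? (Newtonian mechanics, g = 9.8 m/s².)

a = g sin(θ) = 9.8 × sin(52°) = 7.7225 m/s²
t = √(2d/a) = √(2 × 10 / 7.7225) = 1.61 s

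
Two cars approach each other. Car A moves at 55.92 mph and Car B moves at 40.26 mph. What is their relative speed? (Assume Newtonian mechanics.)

v_rel = v_A + v_B = 55.92 + 40.26 = 96.18 mph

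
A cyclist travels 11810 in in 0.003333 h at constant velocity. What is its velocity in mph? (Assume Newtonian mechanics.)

d = 11810 in × 0.0254 = 299.974 m
t = 0.003333 h × 3600.0 = 11.9988 s
v = d / t = 299.974 / 11.9988 = 25.0003 m/s
v = 25.0003 m/s / 0.44704 = 55.92 mph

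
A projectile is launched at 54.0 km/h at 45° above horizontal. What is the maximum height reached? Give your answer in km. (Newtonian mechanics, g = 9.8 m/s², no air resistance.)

v₀ = 54.0 km/h × 0.2777777777777778 = 15.0 m/s
H = v₀² × sin²(θ) / (2g) = 15.0² × sin(45°)² / (2 × 9.8) = 225.0 × 0.5 / 19.6 = 5.7398 m
H = 5.7398 m / 1000.0 = 0.00574 km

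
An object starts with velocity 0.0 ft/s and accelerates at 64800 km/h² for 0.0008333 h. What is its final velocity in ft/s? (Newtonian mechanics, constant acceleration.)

v₀ = 0.0 ft/s × 0.3048 = 0.0 m/s
a = 64800 km/h² × 7.716049382716049e-05 = 5.0 m/s²
t = 0.0008333 h × 3600.0 = 2.99988 s
v = v₀ + a × t = 0.0 + 5.0 × 2.99988 = 14.9994 m/s
v = 14.9994 m/s / 0.3048 = 49.21 ft/s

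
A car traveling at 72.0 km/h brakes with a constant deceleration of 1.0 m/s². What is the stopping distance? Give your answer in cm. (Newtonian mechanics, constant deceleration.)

v₀ = 72.0 km/h × 0.2777777777777778 = 20.0 m/s
d = v₀² / (2a) = 20.0² / (2 × 1.0) = 400.0 / 2.0 = 200.0 m
d = 200.0 m / 0.01 = 20000 cm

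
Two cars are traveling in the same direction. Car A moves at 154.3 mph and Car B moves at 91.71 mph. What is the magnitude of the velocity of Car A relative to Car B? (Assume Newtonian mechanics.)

v_rel = |v_A - v_B| = |154.3 - 91.71| = 62.59 mph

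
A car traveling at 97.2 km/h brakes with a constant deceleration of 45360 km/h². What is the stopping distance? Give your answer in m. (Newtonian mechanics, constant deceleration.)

v₀ = 97.2 km/h × 0.2777777777777778 = 27.0 m/s
a = 45360 km/h² × 7.716049382716049e-05 = 3.5 m/s²
d = v₀² / (2a) = 27.0² / (2 × 3.5) = 729.0 / 7.0 = 104.1 m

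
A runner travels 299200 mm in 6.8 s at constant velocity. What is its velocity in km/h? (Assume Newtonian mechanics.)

d = 299200 mm × 0.001 = 299.2 m
v = d / t = 299.2 / 6.8 = 44.0 m/s
v = 44.0 m/s / 0.2777777777777778 = 158.4 km/h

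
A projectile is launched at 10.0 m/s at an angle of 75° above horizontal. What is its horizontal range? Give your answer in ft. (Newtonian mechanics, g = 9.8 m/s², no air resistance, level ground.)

R = v₀² × sin(2θ) / g = 10.0² × sin(2 × 75°) / 9.8 = 100.0 × 0.5 / 9.8 = 5.10204 m
R = 5.10204 m / 0.3048 = 16.74 ft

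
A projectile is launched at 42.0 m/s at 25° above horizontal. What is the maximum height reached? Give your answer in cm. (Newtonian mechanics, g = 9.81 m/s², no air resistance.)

H = v₀² × sin²(θ) / (2g) = 42.0² × sin(25°)² / (2 × 9.81) = 1764.0 × 0.178606 / 19.62 = 16.0582 m
H = 16.0582 m / 0.01 = 1606 cm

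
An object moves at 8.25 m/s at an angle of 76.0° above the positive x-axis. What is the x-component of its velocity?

vₓ = v cos(θ) = 8.25 × cos(76.0°) = 2.0 m/s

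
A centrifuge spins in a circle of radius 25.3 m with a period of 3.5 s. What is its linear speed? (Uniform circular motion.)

v = 2πr/T = 2π×25.3/3.5 = 45.42 m/s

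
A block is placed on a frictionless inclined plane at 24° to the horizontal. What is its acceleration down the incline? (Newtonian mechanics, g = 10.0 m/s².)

a = g sin(θ) = 10.0 × sin(24°) = 10.0 × 0.4067 = 4.07 m/s²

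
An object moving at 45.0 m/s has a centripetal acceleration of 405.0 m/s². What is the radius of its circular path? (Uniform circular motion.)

r = v²/a_c = 45.0²/405.0 = 5.0 m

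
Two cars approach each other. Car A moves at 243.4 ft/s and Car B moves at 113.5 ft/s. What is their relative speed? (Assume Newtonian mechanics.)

v_rel = v_A + v_B = 243.4 + 113.5 = 356.9 ft/s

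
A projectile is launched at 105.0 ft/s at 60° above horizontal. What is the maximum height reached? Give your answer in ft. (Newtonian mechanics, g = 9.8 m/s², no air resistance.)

v₀ = 105.0 ft/s × 0.3048 = 32.004 m/s
H = v₀² × sin²(θ) / (2g) = 32.004² × sin(60°)² / (2 × 9.8) = 1024.26 × 0.75 / 19.6 = 39.1936 m
H = 39.1936 m / 0.3048 = 128.6 ft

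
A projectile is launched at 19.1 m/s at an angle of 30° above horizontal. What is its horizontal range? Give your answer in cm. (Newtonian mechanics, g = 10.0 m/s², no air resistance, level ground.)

R = v₀² × sin(2θ) / g = 19.1² × sin(2 × 30°) / 10.0 = 364.81 × 0.866025 / 10.0 = 31.5935 m
R = 31.5935 m / 0.01 = 3159 cm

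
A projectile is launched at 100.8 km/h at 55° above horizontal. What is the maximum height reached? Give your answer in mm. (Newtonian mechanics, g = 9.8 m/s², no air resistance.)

v₀ = 100.8 km/h × 0.2777777777777778 = 28.0 m/s
H = v₀² × sin²(θ) / (2g) = 28.0² × sin(55°)² / (2 × 9.8) = 784.0 × 0.67101 / 19.6 = 26.8404 m
H = 26.8404 m / 0.001 = 26840 mm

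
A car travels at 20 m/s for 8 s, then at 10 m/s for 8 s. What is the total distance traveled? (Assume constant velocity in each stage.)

d₁ = v₁t₁ = 20 × 8 = 160 m
d₂ = v₂t₂ = 10 × 8 = 80 m
d_total = 160 + 80 = 240 m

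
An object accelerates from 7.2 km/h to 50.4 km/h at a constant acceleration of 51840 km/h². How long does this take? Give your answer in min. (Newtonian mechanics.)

v₀ = 7.2 km/h × 0.2777777777777778 = 2.0 m/s
v = 50.4 km/h × 0.2777777777777778 = 14.0 m/s
a = 51840 km/h² × 7.716049382716049e-05 = 4.0 m/s²
t = (v - v₀) / a = (14.0 - 2.0) / 4.0 = 3.0 s
t = 3.0 s / 60.0 = 0.05 min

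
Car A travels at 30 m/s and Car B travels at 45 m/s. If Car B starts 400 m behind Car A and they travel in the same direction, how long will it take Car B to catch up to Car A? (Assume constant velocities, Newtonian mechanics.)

Relative speed: v_rel = 45 - 30 = 15 m/s
Time to catch: t = d₀/v_rel = 400/15 = 26.67 s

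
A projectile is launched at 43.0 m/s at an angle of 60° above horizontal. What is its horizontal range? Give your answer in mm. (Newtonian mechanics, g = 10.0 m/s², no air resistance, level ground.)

R = v₀² × sin(2θ) / g = 43.0² × sin(2 × 60°) / 10.0 = 1849.0 × 0.866025 / 10.0 = 160.128 m
R = 160.128 m / 0.001 = 160100 mm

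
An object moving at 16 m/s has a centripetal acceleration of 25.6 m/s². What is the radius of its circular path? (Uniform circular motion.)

r = v²/a_c = 16²/25.6 = 10.0 m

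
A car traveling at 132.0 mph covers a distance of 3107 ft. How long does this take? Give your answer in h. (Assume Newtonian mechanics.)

d = 3107 ft × 0.3048 = 947.014 m
v = 132.0 mph × 0.44704 = 59.0093 m/s
t = d / v = 947.014 / 59.0093 = 16.0486 s
t = 16.0486 s / 3600.0 = 0.004458 h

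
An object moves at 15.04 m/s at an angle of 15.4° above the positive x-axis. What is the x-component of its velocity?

vₓ = v cos(θ) = 15.04 × cos(15.4°) = 14.5 m/s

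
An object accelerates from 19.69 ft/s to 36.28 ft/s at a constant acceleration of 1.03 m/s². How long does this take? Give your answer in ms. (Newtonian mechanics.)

v₀ = 19.69 ft/s × 0.3048 = 6.00151 m/s
v = 36.28 ft/s × 0.3048 = 11.0581 m/s
t = (v - v₀) / a = (11.0581 - 6.00151) / 1.03 = 4.90931 s
t = 4.90931 s / 0.001 = 4909 ms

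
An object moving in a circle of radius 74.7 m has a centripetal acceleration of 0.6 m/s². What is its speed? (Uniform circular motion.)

v = √(a_c × r) = √(0.6 × 74.7) = 6.69 m/s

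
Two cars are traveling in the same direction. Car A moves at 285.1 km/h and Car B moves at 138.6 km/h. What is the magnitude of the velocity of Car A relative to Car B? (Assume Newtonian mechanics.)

v_rel = |v_A - v_B| = |285.1 - 138.6| = 146.5 km/h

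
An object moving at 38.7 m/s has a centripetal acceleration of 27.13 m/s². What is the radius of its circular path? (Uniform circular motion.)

r = v²/a_c = 38.7²/27.13 = 55.2 m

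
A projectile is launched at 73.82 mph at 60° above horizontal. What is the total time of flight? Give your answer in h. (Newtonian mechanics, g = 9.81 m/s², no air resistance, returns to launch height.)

v₀ = 73.82 mph × 0.44704 = 33.0005 m/s
T = 2 × v₀ × sin(θ) / g = 2 × 33.0005 × sin(60°) / 9.81 = 2 × 33.0005 × 0.866025 / 9.81 = 5.82656 s
T = 5.82656 s / 3600.0 = 0.001618 h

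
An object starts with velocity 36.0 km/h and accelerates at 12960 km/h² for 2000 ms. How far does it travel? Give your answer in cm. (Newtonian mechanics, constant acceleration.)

v₀ = 36.0 km/h × 0.2777777777777778 = 10.0 m/s
a = 12960 km/h² × 7.716049382716049e-05 = 1.0 m/s²
t = 2000 ms × 0.001 = 2.0 s
d = v₀ × t + ½ × a × t² = 10.0 × 2.0 + 0.5 × 1.0 × 2.0² = 22.0 m
d = 22.0 m / 0.01 = 2200 cm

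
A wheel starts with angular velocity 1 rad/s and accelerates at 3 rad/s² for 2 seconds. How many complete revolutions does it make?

θ = ω₀t + ½αt² = 1×2 + ½×3×2² = 8.0 rad
Total revolutions = θ/(2π) = 8.0/(2π) = 1.27
Complete revolutions = ⌊1.27⌋ = 1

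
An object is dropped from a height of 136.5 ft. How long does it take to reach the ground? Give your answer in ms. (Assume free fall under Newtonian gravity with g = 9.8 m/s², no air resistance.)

h = 136.5 ft × 0.3048 = 41.6052 m
t = √(2h/g) = √(2 × 41.6052 / 9.8) = 2.91391 s
t = 2.91391 s / 0.001 = 2914 ms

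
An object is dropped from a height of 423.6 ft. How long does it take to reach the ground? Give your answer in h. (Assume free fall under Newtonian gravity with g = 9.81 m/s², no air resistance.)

h = 423.6 ft × 0.3048 = 129.113 m
t = √(2h/g) = √(2 × 129.113 / 9.81) = 5.13057 s
t = 5.13057 s / 3600.0 = 0.001425 h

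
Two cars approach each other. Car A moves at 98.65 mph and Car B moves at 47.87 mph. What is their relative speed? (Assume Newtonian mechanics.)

v_rel = v_A + v_B = 98.65 + 47.87 = 146.52 mph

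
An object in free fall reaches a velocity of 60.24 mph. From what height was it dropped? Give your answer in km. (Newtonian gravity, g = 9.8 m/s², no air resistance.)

v = 60.24 mph × 0.44704 = 26.9297 m/s
h = v² / (2g) = 26.9297² / (2 × 9.8) = 37.0004 m
h = 37.0004 m / 1000.0 = 0.037 km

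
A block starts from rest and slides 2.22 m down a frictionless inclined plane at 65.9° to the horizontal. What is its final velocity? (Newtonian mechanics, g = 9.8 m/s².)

a = g sin(θ) = 9.8 × sin(65.9°) = 8.9458 m/s²
v = √(2ad) = √(2 × 8.9458 × 2.22) = 6.3 m/s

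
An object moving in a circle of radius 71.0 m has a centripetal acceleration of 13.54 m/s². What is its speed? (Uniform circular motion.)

v = √(a_c × r) = √(13.54 × 71.0) = 31.01 m/s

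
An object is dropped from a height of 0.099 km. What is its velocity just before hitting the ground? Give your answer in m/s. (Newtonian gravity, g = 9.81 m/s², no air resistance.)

h = 0.099 km × 1000.0 = 99.0 m
v = √(2gh) = √(2 × 9.81 × 99.0) = 44.07 m/s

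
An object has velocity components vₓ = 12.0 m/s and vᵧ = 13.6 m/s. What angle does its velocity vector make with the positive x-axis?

θ = arctan(vᵧ/vₓ) = arctan(13.6/12.0) = 48.58°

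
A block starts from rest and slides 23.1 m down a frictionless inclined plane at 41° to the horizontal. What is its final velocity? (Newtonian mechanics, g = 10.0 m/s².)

a = g sin(θ) = 10.0 × sin(41°) = 6.5606 m/s²
v = √(2ad) = √(2 × 6.5606 × 23.1) = 17.41 m/s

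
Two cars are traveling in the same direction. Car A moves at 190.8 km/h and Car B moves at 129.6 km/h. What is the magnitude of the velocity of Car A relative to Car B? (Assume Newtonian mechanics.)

v_rel = |v_A - v_B| = |190.8 - 129.6| = 61.2 km/h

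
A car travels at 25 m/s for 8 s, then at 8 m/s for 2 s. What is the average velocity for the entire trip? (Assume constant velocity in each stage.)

d₁ = v₁t₁ = 25 × 8 = 200 m
d₂ = v₂t₂ = 8 × 2 = 16 m
d_total = 216 m, t_total = 10 s
v_avg = d_total/t_total = 216/10 = 21.6 m/s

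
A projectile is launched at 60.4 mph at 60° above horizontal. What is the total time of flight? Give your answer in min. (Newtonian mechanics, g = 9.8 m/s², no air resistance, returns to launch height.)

v₀ = 60.4 mph × 0.44704 = 27.0012 m/s
T = 2 × v₀ × sin(θ) / g = 2 × 27.0012 × sin(60°) / 9.8 = 2 × 27.0012 × 0.866025 / 9.8 = 4.77219 s
T = 4.77219 s / 60.0 = 0.07954 min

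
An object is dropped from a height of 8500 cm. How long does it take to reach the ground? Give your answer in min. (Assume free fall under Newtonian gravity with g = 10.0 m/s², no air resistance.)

h = 8500 cm × 0.01 = 85.0 m
t = √(2h/g) = √(2 × 85.0 / 10.0) = 4.12311 s
t = 4.12311 s / 60.0 = 0.06872 min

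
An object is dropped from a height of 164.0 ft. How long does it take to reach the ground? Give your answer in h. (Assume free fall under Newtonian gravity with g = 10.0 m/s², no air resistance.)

h = 164.0 ft × 0.3048 = 49.9872 m
t = √(2h/g) = √(2 × 49.9872 / 10.0) = 3.16187 s
t = 3.16187 s / 3600.0 = 0.0008783 h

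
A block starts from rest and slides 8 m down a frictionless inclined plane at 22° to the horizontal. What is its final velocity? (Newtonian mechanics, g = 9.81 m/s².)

a = g sin(θ) = 9.81 × sin(22°) = 3.6749 m/s²
v = √(2ad) = √(2 × 3.6749 × 8) = 7.67 m/s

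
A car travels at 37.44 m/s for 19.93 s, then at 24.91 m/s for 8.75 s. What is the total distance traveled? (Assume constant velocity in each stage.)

d₁ = v₁t₁ = 37.44 × 19.93 = 746.1792 m
d₂ = v₂t₂ = 24.91 × 8.75 = 217.9625 m
d_total = 746.1792 + 217.9625 = 964.14 m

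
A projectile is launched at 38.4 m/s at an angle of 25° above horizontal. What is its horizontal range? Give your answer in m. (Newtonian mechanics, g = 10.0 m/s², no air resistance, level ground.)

R = v₀² × sin(2θ) / g = 38.4² × sin(2 × 25°) / 10.0 = 1474.56 × 0.766044 / 10.0 = 113.0 m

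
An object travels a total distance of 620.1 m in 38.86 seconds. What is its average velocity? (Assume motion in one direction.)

v_avg = Δd / Δt = 620.1 / 38.86 = 15.96 m/s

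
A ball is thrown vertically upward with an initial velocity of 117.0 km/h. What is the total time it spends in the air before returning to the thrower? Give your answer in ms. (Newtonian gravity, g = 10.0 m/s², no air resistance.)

v₀ = 117.0 km/h × 0.2777777777777778 = 32.5 m/s
t_total = 2 × v₀ / g = 2 × 32.5 / 10.0 = 6.5 s
t_total = 6.5 s / 0.001 = 6500 ms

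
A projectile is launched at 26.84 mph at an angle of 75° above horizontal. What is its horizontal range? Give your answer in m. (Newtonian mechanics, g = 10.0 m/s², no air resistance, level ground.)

v₀ = 26.84 mph × 0.44704 = 11.9986 m/s
R = v₀² × sin(2θ) / g = 11.9986² × sin(2 × 75°) / 10.0 = 143.966 × 0.5 / 10.0 = 7.198 m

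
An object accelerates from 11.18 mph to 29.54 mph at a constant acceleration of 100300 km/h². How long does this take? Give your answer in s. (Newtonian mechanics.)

v₀ = 11.18 mph × 0.44704 = 4.99791 m/s
v = 29.54 mph × 0.44704 = 13.2056 m/s
a = 100300 km/h² × 7.716049382716049e-05 = 7.7392 m/s²
t = (v - v₀) / a = (13.2056 - 4.99791) / 7.7392 = 1.061 s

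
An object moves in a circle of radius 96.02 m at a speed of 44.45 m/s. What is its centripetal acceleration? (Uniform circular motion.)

a_c = v²/r = 44.45²/96.02 = 1975.8025/96.02 = 20.58 m/s²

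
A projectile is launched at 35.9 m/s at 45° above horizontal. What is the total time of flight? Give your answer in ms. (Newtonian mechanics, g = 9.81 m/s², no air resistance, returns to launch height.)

T = 2 × v₀ × sin(θ) / g = 2 × 35.9 × sin(45°) / 9.81 = 2 × 35.9 × 0.707107 / 9.81 = 5.17536 s
T = 5.17536 s / 0.001 = 5175 ms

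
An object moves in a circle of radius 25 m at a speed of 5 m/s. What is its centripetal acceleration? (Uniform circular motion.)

a_c = v²/r = 5²/25 = 25/25 = 1.0 m/s²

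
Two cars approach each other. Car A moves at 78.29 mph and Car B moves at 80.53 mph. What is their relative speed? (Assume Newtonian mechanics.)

v_rel = v_A + v_B = 78.29 + 80.53 = 158.82 mph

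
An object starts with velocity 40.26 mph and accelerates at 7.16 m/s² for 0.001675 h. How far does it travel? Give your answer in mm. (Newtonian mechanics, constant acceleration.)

v₀ = 40.26 mph × 0.44704 = 17.9978 m/s
t = 0.001675 h × 3600.0 = 6.03 s
d = v₀ × t + ½ × a × t² = 17.9978 × 6.03 + 0.5 × 7.16 × 6.03² = 238.699 m
d = 238.699 m / 0.001 = 238700 mm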